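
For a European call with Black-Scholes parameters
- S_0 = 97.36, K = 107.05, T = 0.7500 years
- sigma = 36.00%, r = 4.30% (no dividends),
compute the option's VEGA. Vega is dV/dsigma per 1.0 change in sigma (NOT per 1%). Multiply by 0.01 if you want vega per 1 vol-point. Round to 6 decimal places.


d1 = -0.0450030626; d2 = -0.3567722079
phi(d1) = 0.3985385008; exp(-qT) = 1.0000000000; exp(-rT) = 0.9682644857
Vega = S * exp(-qT) * phi(d1) * sqrt(T) = 97.3600 * 1.0000000000 * 0.3985385008 * 0.8660254038 = 33.603265

Answer: Vega = 33.603265


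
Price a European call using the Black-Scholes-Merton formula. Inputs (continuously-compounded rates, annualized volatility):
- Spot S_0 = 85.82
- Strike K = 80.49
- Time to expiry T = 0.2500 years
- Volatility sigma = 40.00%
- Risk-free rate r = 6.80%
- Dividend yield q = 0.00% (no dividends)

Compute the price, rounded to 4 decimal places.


d1 = (ln(S/K) + (r - q + 0.5*sigma^2) * T) / (sigma * sqrt(T)) = 0.50559563
d2 = d1 - sigma * sqrt(T) = 0.30559563
exp(-rT) = 0.98314368; exp(-qT) = 1.00000000
C = S_0 * exp(-qT) * N(d1) - K * exp(-rT) * N(d2)
N(d1) = 0.69342973; N(d2) = 0.62004373
C = 85.8200 * 1.00000000 * 0.69342973 - 80.4900 * 0.98314368 * 0.62004373 = 10.4441

Answer: Price = 10.4441


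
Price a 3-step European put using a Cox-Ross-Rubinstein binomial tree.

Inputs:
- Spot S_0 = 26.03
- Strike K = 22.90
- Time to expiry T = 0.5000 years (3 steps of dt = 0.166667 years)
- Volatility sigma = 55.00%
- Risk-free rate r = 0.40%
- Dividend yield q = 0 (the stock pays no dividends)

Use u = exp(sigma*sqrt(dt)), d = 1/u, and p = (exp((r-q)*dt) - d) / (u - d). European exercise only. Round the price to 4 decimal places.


dt = T/N = 0.166667
u = exp(sigma*sqrt(dt)) = 1.251742; d = 1/u = 0.798886
p = (exp((r-q)*dt) - d) / (u - d) = 0.445573
Discount per step: exp(-r*dt) = 0.999334
Stock lattice S(k, i) with i counting down-moves:
  k=0: S(0,0) = 26.0300
  k=1: S(1,0) = 32.5829; S(1,1) = 20.7950
  k=2: S(2,0) = 40.7853; S(2,1) = 26.0300; S(2,2) = 16.6129
  k=3: S(3,0) = 51.0527; S(3,1) = 32.5829; S(3,2) = 20.7950; S(3,3) = 13.2718
Terminal payoffs V(N, i) = max(K - S_T, 0):
  V(3,0) = 0.000000; V(3,1) = 0.000000; V(3,2) = 2.104988; V(3,3) = 9.628219
Backward induction: V(k, i) = exp(-r*dt) * [p * V(k+1, i) + (1-p) * V(k+1, i+1)].
  V(2,0) = exp(-r*dt) * [p*0.000000 + (1-p)*0.000000] = 0.000000
  V(2,1) = exp(-r*dt) * [p*0.000000 + (1-p)*2.104988] = 1.166284
  V(2,2) = exp(-r*dt) * [p*2.104988 + (1-p)*9.628219] = 6.271887
  V(1,0) = exp(-r*dt) * [p*0.000000 + (1-p)*1.166284] = 0.646188
  V(1,1) = exp(-r*dt) * [p*1.166284 + (1-p)*6.271887] = 3.994303
  V(0,0) = exp(-r*dt) * [p*0.646188 + (1-p)*3.994303] = 2.500805

Answer: Price = V(0,0) = 2.5008


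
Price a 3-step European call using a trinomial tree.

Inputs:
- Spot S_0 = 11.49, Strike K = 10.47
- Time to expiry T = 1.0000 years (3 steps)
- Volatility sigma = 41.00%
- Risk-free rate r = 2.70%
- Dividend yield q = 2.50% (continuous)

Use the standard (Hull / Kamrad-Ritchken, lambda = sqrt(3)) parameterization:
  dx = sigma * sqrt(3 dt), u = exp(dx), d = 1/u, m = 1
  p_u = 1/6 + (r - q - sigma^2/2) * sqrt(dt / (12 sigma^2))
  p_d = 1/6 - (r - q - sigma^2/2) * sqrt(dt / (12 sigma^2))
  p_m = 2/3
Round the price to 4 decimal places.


dt = T/N = 0.333333; dx = sigma*sqrt(3*dt) = 0.410000
u = exp(dx) = 1.506818; d = 1/u = 0.663650
p_u = 0.133313, p_m = 0.666667, p_d = 0.200020
Discount per step: exp(-r*dt) = 0.991040
Stock lattice S(k, j) with j the centered position index:
  k=0: S(0,+0) = 11.4900
  k=1: S(1,-1) = 7.6253; S(1,+0) = 11.4900; S(1,+1) = 17.3133
  k=2: S(2,-2) = 5.0606; S(2,-1) = 7.6253; S(2,+0) = 11.4900; S(2,+1) = 17.3133; S(2,+2) = 26.0880
  k=3: S(3,-3) = 3.3584; S(3,-2) = 5.0606; S(3,-1) = 7.6253; S(3,+0) = 11.4900; S(3,+1) = 17.3133; S(3,+2) = 26.0880; S(3,+3) = 39.3099
Terminal payoffs V(N, j) = max(S_T - K, 0):
  V(3,-3) = 0.000000; V(3,-2) = 0.000000; V(3,-1) = 0.000000; V(3,+0) = 1.020000; V(3,+1) = 6.843336; V(3,+2) = 15.618043; V(3,+3) = 28.839927
Backward induction: V(k, j) = exp(-r*dt) * [p_u * V(k+1, j+1) + p_m * V(k+1, j) + p_d * V(k+1, j-1)]
  V(2,-2) = exp(-r*dt) * [p_u*0.000000 + p_m*0.000000 + p_d*0.000000] = 0.000000
  V(2,-1) = exp(-r*dt) * [p_u*1.020000 + p_m*0.000000 + p_d*0.000000] = 0.134761
  V(2,+0) = exp(-r*dt) * [p_u*6.843336 + p_m*1.020000 + p_d*0.000000] = 1.578039
  V(2,+1) = exp(-r*dt) * [p_u*15.618043 + p_m*6.843336 + p_d*1.020000] = 6.786975
  V(2,+2) = exp(-r*dt) * [p_u*28.839927 + p_m*15.618043 + p_d*6.843336] = 15.485573
  V(1,-1) = exp(-r*dt) * [p_u*1.578039 + p_m*0.134761 + p_d*0.000000] = 0.297524
  V(1,+0) = exp(-r*dt) * [p_u*6.786975 + p_m*1.578039 + p_d*0.134761] = 1.965999
  V(1,+1) = exp(-r*dt) * [p_u*15.485573 + p_m*6.786975 + p_d*1.578039] = 6.842855
  V(0,+0) = exp(-r*dt) * [p_u*6.842855 + p_m*1.965999 + p_d*0.297524] = 2.261969

Answer: Price = V(0,0) = 2.2620


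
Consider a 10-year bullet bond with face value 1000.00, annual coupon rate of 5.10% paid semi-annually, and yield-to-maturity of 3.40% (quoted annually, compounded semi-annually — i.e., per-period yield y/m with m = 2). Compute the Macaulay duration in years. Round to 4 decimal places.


Answer: Macaulay duration = 8.1111 years

Derivation:
Coupon per period c = face * coupon_rate / m = 25.500000
Periods per year m = 2; per-period yield y/m = 0.017000
Number of cashflows N = 20
Cashflows (t years, CF_t, discount factor 1/(1+y/m)^(m*t), PV):
  t = 0.5000: CF_t = 25.500000, DF = 0.983284, PV = 25.073746
  t = 1.0000: CF_t = 25.500000, DF = 0.966848, PV = 24.654618
  t = 1.5000: CF_t = 25.500000, DF = 0.950686, PV = 24.242495
  t = 2.0000: CF_t = 25.500000, DF = 0.934795, PV = 23.837262
  t = 2.5000: CF_t = 25.500000, DF = 0.919169, PV = 23.438802
  t = 3.0000: CF_t = 25.500000, DF = 0.903804, PV = 23.047003
  t = 3.5000: CF_t = 25.500000, DF = 0.888696, PV = 22.661753
  t = 4.0000: CF_t = 25.500000, DF = 0.873841, PV = 22.282943
  t = 4.5000: CF_t = 25.500000, DF = 0.859234, PV = 21.910465
  t = 5.0000: CF_t = 25.500000, DF = 0.844871, PV = 21.544214
  t = 5.5000: CF_t = 25.500000, DF = 0.830748, PV = 21.184084
  t = 6.0000: CF_t = 25.500000, DF = 0.816862, PV = 20.829975
  t = 6.5000: CF_t = 25.500000, DF = 0.803207, PV = 20.481785
  t = 7.0000: CF_t = 25.500000, DF = 0.789781, PV = 20.139414
  t = 7.5000: CF_t = 25.500000, DF = 0.776579, PV = 19.802767
  t = 8.0000: CF_t = 25.500000, DF = 0.763598, PV = 19.471748
  t = 8.5000: CF_t = 25.500000, DF = 0.750834, PV = 19.146261
  t = 9.0000: CF_t = 25.500000, DF = 0.738283, PV = 18.826216
  t = 9.5000: CF_t = 25.500000, DF = 0.725942, PV = 18.511520
  t = 10.0000: CF_t = 1025.500000, DF = 0.713807, PV = 732.009313
Price P = sum_t PV_t = 1143.096386
Macaulay numerator sum_t t * PV_t:
  t * PV_t at t = 0.5000: 12.536873
  t * PV_t at t = 1.0000: 24.654618
  t * PV_t at t = 1.5000: 36.363743
  t * PV_t at t = 2.0000: 47.674524
  t * PV_t at t = 2.5000: 58.597006
  t * PV_t at t = 3.0000: 69.141010
  t * PV_t at t = 3.5000: 79.316137
  t * PV_t at t = 4.0000: 89.131774
  t * PV_t at t = 4.5000: 98.597095
  t * PV_t at t = 5.0000: 107.721069
  t * PV_t at t = 5.5000: 116.512464
  t * PV_t at t = 6.0000: 124.979849
  t * PV_t at t = 6.5000: 133.131599
  t * PV_t at t = 7.0000: 140.975901
  t * PV_t at t = 7.5000: 148.520756
  t * PV_t at t = 8.0000: 155.773982
  t * PV_t at t = 8.5000: 162.743221
  t * PV_t at t = 9.0000: 169.435940
  t * PV_t at t = 9.5000: 175.859438
  t * PV_t at t = 10.0000: 7320.093127
Macaulay duration D = (sum_t t * PV_t) / P = 9271.760125 / 1143.096386 = 8.111092


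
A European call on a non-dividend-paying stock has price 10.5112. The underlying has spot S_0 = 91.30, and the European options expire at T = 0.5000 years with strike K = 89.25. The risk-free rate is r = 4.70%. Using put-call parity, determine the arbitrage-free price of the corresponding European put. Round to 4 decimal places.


Put-call parity: C - P = S_0 * exp(-qT) - K * exp(-rT).
S_0 * exp(-qT) = 91.3000 * 1.00000000 = 91.30000000
K * exp(-rT) = 89.2500 * 0.97677397 = 87.17707724
P = C - S*exp(-qT) + K*exp(-rT)
P = 10.5112 - 91.30000000 + 87.17707724 = 6.3883

Answer: Put price = 6.3883


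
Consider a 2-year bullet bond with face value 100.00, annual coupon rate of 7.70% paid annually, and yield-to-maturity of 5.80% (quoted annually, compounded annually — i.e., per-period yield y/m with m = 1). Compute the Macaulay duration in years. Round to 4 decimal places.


Coupon per period c = face * coupon_rate / m = 7.700000
Periods per year m = 1; per-period yield y/m = 0.058000
Number of cashflows N = 2
Cashflows (t years, CF_t, discount factor 1/(1+y/m)^(m*t), PV):
  t = 1.0000: CF_t = 7.700000, DF = 0.945180, PV = 7.277883
  t = 2.0000: CF_t = 107.700000, DF = 0.893364, PV = 96.215351
Price P = sum_t PV_t = 103.493234
Macaulay numerator sum_t t * PV_t:
  t * PV_t at t = 1.0000: 7.277883
  t * PV_t at t = 2.0000: 192.430702
Macaulay duration D = (sum_t t * PV_t) / P = 199.708585 / 103.493234 = 1.929678

Answer: Macaulay duration = 1.9297 years


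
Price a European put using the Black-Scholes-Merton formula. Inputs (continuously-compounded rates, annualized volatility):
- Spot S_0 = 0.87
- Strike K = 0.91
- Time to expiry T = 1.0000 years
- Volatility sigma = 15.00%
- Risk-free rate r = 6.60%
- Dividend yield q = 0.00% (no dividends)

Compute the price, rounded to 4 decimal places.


d1 = (ln(S/K) + (r - q + 0.5*sigma^2) * T) / (sigma * sqrt(T)) = 0.21532408
d2 = d1 - sigma * sqrt(T) = 0.06532408
exp(-rT) = 0.93613086; exp(-qT) = 1.00000000
P = K * exp(-rT) * N(-d2) - S_0 * exp(-qT) * N(-d1)
N(-d1) = 0.41475733; N(-d2) = 0.47395798
P = 0.9100 * 0.93613086 * 0.47395798 - 0.8700 * 1.00000000 * 0.41475733 = 0.0429

Answer: Price = 0.0429


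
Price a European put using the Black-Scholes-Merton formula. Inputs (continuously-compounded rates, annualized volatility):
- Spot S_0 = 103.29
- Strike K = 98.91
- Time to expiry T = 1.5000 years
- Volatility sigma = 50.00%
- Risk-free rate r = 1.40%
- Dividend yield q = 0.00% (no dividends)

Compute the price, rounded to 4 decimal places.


Answer: Price = 20.9819

Derivation:
d1 = (ln(S/K) + (r - q + 0.5*sigma^2) * T) / (sigma * sqrt(T)) = 0.41123703
d2 = d1 - sigma * sqrt(T) = -0.20113541
exp(-rT) = 0.97921896; exp(-qT) = 1.00000000
P = K * exp(-rT) * N(-d2) - S_0 * exp(-qT) * N(-d1)
N(-d1) = 0.34044937; N(-d2) = 0.57970365
P = 98.9100 * 0.97921896 * 0.57970365 - 103.2900 * 1.00000000 * 0.34044937 = 20.9819


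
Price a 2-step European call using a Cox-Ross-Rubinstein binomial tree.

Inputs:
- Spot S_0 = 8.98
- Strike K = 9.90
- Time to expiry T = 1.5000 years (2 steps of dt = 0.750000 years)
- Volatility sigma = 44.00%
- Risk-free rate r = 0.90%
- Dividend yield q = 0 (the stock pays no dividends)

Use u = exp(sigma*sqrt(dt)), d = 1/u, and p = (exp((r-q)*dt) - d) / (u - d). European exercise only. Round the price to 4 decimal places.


dt = T/N = 0.750000
u = exp(sigma*sqrt(dt)) = 1.463823; d = 1/u = 0.683143
p = (exp((r-q)*dt) - d) / (u - d) = 0.414549
Discount per step: exp(-r*dt) = 0.993273
Stock lattice S(k, i) with i counting down-moves:
  k=0: S(0,0) = 8.9800
  k=1: S(1,0) = 13.1451; S(1,1) = 6.1346
  k=2: S(2,0) = 19.2421; S(2,1) = 8.9800; S(2,2) = 4.1908
Terminal payoffs V(N, i) = max(S_T - K, 0):
  V(2,0) = 9.342132; V(2,1) = 0.000000; V(2,2) = 0.000000
Backward induction: V(k, i) = exp(-r*dt) * [p * V(k+1, i) + (1-p) * V(k+1, i+1)].
  V(1,0) = exp(-r*dt) * [p*9.342132 + (1-p)*0.000000] = 3.846718
  V(1,1) = exp(-r*dt) * [p*0.000000 + (1-p)*0.000000] = 0.000000
  V(0,0) = exp(-r*dt) * [p*3.846718 + (1-p)*0.000000] = 1.583925

Answer: Price = V(0,0) = 1.5839


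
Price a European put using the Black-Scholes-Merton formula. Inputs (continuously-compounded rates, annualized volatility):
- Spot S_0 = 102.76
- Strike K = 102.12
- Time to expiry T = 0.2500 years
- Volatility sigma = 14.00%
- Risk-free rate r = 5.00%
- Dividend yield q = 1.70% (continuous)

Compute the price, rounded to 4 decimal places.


Answer: Price = 2.1606

Derivation:
d1 = (ln(S/K) + (r - q + 0.5*sigma^2) * T) / (sigma * sqrt(T)) = 0.24210828
d2 = d1 - sigma * sqrt(T) = 0.17210828
exp(-rT) = 0.98757780; exp(-qT) = 0.99575902
P = K * exp(-rT) * N(-d2) - S_0 * exp(-qT) * N(-d1)
N(-d1) = 0.40434813; N(-d2) = 0.43167620
P = 102.1200 * 0.98757780 * 0.43167620 - 102.7600 * 0.99575902 * 0.40434813 = 2.1606


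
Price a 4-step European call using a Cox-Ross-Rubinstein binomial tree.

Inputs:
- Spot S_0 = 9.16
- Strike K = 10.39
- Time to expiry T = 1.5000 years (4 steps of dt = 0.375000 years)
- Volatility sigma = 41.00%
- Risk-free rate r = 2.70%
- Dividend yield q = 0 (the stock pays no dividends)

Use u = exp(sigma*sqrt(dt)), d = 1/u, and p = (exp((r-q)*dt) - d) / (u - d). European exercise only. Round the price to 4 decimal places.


dt = T/N = 0.375000
u = exp(sigma*sqrt(dt)) = 1.285404; d = 1/u = 0.777966
p = (exp((r-q)*dt) - d) / (u - d) = 0.457614
Discount per step: exp(-r*dt) = 0.989926
Stock lattice S(k, i) with i counting down-moves:
  k=0: S(0,0) = 9.1600
  k=1: S(1,0) = 11.7743; S(1,1) = 7.1262
  k=2: S(2,0) = 15.1347; S(2,1) = 9.1600; S(2,2) = 5.5439
  k=3: S(3,0) = 19.4542; S(3,1) = 11.7743; S(3,2) = 7.1262; S(3,3) = 4.3130
  k=4: S(4,0) = 25.0065; S(4,1) = 15.1347; S(4,2) = 9.1600; S(4,3) = 5.5439; S(4,4) = 3.3553
Terminal payoffs V(N, i) = max(S_T - K, 0):
  V(4,0) = 14.616530; V(4,1) = 4.744722; V(4,2) = 0.000000; V(4,3) = 0.000000; V(4,4) = 0.000000
Backward induction: V(k, i) = exp(-r*dt) * [p * V(k+1, i) + (1-p) * V(k+1, i+1)].
  V(3,0) = exp(-r*dt) * [p*14.616530 + (1-p)*4.744722] = 9.168893
  V(3,1) = exp(-r*dt) * [p*4.744722 + (1-p)*0.000000] = 2.149378
  V(3,2) = exp(-r*dt) * [p*0.000000 + (1-p)*0.000000] = 0.000000
  V(3,3) = exp(-r*dt) * [p*0.000000 + (1-p)*0.000000] = 0.000000
  V(2,0) = exp(-r*dt) * [p*9.168893 + (1-p)*2.149378] = 5.307594
  V(2,1) = exp(-r*dt) * [p*2.149378 + (1-p)*0.000000] = 0.973677
  V(2,2) = exp(-r*dt) * [p*0.000000 + (1-p)*0.000000] = 0.000000
  V(1,0) = exp(-r*dt) * [p*5.307594 + (1-p)*0.973677] = 2.927151
  V(1,1) = exp(-r*dt) * [p*0.973677 + (1-p)*0.000000] = 0.441080
  V(0,0) = exp(-r*dt) * [p*2.927151 + (1-p)*0.441080] = 1.562837

Answer: Price = V(0,0) = 1.5628


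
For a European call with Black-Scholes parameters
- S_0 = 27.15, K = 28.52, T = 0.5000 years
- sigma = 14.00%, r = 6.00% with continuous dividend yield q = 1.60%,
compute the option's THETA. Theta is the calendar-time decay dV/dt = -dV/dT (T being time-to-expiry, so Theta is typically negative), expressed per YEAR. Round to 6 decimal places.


Answer: Theta = -1.478982

Derivation:
d1 = -0.2255524076; d2 = -0.3245473569
phi(d1) = 0.3889223859; exp(-qT) = 0.9920319148; exp(-rT) = 0.9704455335
Theta = -S*exp(-qT)*phi(d1)*sigma/(2*sqrt(T)) - r*K*exp(-rT)*N(d2) + q*S*exp(-qT)*N(d1)
N(d1) = 0.4107747801; N(d2) = 0.3727618376; sqrt(T) = 0.7071067812
Term 1 = -27.1500 * 0.9920319148 * 0.3889223859 * 0.1400 / (2 * 0.7071067812) = -1.0369825713
Term 2 = -0.0600 * 28.5200 * 0.9704455335 * 0.3727618376 = -0.6190181473
Term 3 = 0.0160 * 27.1500 * 0.9920319148 * 0.4107747801 = 0.1770187349
Theta = -1.0369825713 + (-0.6190181473) + (0.1770187349) = -1.478982


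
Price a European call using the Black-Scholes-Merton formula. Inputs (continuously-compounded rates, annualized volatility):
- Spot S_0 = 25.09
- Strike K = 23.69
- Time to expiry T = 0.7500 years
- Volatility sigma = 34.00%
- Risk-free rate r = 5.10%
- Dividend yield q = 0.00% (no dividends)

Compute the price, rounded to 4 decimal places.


Answer: Price = 4.0927

Derivation:
d1 = (ln(S/K) + (r - q + 0.5*sigma^2) * T) / (sigma * sqrt(T)) = 0.47212425
d2 = d1 - sigma * sqrt(T) = 0.17767561
exp(-rT) = 0.96247229; exp(-qT) = 1.00000000
C = S_0 * exp(-qT) * N(d1) - K * exp(-rT) * N(d2)
N(d1) = 0.68158095; N(d2) = 0.57051113
C = 25.0900 * 1.00000000 * 0.68158095 - 23.6900 * 0.96247229 * 0.57051113 = 4.0927


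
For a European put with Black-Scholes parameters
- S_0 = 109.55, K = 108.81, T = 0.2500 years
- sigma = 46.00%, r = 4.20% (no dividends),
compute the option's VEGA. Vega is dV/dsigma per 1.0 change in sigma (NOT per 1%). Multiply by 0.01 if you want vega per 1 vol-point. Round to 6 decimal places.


d1 = 0.1901209743; d2 = -0.0398790257
phi(d1) = 0.3917969627; exp(-qT) = 1.0000000000; exp(-rT) = 0.9895549326
Vega = S * exp(-qT) * phi(d1) * sqrt(T) = 109.5500 * 1.0000000000 * 0.3917969627 * 0.5000000000 = 21.460679

Answer: Vega = 21.460679


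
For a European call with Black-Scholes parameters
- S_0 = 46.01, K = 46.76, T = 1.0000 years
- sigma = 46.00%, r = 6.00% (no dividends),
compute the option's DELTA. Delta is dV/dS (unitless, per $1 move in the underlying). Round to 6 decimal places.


Answer: Delta = 0.627517

Derivation:
d1 = 0.3252839730; d2 = -0.1347160270
phi(d1) = 0.3783848935; exp(-qT) = 1.0000000000; exp(-rT) = 0.9417645336
N(d1) = 0.6275169202
Delta = exp(-qT) * N(d1) = 1.0000000000 * 0.6275169202 = 0.627517


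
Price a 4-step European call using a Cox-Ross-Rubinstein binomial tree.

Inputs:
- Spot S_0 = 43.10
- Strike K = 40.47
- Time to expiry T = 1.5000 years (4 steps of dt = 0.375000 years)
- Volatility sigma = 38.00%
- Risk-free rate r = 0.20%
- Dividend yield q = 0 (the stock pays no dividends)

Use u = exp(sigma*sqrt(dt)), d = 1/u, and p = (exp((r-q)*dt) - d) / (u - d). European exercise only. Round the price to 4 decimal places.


dt = T/N = 0.375000
u = exp(sigma*sqrt(dt)) = 1.262005; d = 1/u = 0.792390
p = (exp((r-q)*dt) - d) / (u - d) = 0.443683
Discount per step: exp(-r*dt) = 0.999250
Stock lattice S(k, i) with i counting down-moves:
  k=0: S(0,0) = 43.1000
  k=1: S(1,0) = 54.3924; S(1,1) = 34.1520
  k=2: S(2,0) = 68.6435; S(2,1) = 43.1000; S(2,2) = 27.0617
  k=3: S(3,0) = 86.6284; S(3,1) = 54.3924; S(3,2) = 34.1520; S(3,3) = 21.4434
  k=4: S(4,0) = 109.3254; S(4,1) = 68.6435; S(4,2) = 43.1000; S(4,3) = 27.0617; S(4,4) = 16.9916
Terminal payoffs V(N, i) = max(S_T - K, 0):
  V(4,0) = 68.855438; V(4,1) = 28.173473; V(4,2) = 2.630000; V(4,3) = 0.000000; V(4,4) = 0.000000
Backward induction: V(k, i) = exp(-r*dt) * [p * V(k+1, i) + (1-p) * V(k+1, i+1)].
  V(3,0) = exp(-r*dt) * [p*68.855438 + (1-p)*28.173473] = 46.188730
  V(3,1) = exp(-r*dt) * [p*28.173473 + (1-p)*2.630000] = 13.952746
  V(3,2) = exp(-r*dt) * [p*2.630000 + (1-p)*0.000000] = 1.166012
  V(3,3) = exp(-r*dt) * [p*0.000000 + (1-p)*0.000000] = 0.000000
  V(2,0) = exp(-r*dt) * [p*46.188730 + (1-p)*13.952746] = 28.234132
  V(2,1) = exp(-r*dt) * [p*13.952746 + (1-p)*1.166012] = 6.834146
  V(2,2) = exp(-r*dt) * [p*1.166012 + (1-p)*0.000000] = 0.516952
  V(1,0) = exp(-r*dt) * [p*28.234132 + (1-p)*6.834146] = 16.316722
  V(1,1) = exp(-r*dt) * [p*6.834146 + (1-p)*0.516952] = 3.317297
  V(0,0) = exp(-r*dt) * [p*16.316722 + (1-p)*3.317297] = 9.078115

Answer: Price = V(0,0) = 9.0781


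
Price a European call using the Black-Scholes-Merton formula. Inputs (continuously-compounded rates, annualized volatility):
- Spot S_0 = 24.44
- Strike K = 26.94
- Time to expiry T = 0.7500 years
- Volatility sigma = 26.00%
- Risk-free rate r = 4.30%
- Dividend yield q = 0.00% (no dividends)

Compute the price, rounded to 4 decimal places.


Answer: Price = 1.5357

Derivation:
d1 = (ln(S/K) + (r - q + 0.5*sigma^2) * T) / (sigma * sqrt(T)) = -0.17671820
d2 = d1 - sigma * sqrt(T) = -0.40188480
exp(-rT) = 0.96826449; exp(-qT) = 1.00000000
C = S_0 * exp(-qT) * N(d1) - K * exp(-rT) * N(d2)
N(d1) = 0.42986487; N(d2) = 0.34388440
C = 24.4400 * 1.00000000 * 0.42986487 - 26.9400 * 0.96826449 * 0.34388440 = 1.5357


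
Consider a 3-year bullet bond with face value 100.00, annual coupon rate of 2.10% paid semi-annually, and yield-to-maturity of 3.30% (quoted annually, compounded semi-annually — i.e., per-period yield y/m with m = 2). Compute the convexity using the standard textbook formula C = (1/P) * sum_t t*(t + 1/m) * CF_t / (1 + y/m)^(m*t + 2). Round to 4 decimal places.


Answer: Convexity = 9.8084

Derivation:
Coupon per period c = face * coupon_rate / m = 1.050000
Periods per year m = 2; per-period yield y/m = 0.016500
Number of cashflows N = 6
Cashflows (t years, CF_t, discount factor 1/(1+y/m)^(m*t), PV):
  t = 0.5000: CF_t = 1.050000, DF = 0.983768, PV = 1.032956
  t = 1.0000: CF_t = 1.050000, DF = 0.967799, PV = 1.016189
  t = 1.5000: CF_t = 1.050000, DF = 0.952090, PV = 0.999694
  t = 2.0000: CF_t = 1.050000, DF = 0.936635, PV = 0.983467
  t = 2.5000: CF_t = 1.050000, DF = 0.921432, PV = 0.967503
  t = 3.0000: CF_t = 101.050000, DF = 0.906475, PV = 91.599272
Price P = sum_t PV_t = 96.599081
Convexity numerator sum_t t*(t + 1/m) * CF_t / (1+y/m)^(m*t + 2):
  t = 0.5000: term = 0.499847
  t = 1.0000: term = 1.475200
  t = 1.5000: term = 2.902509
  t = 2.0000: term = 4.758992
  t = 2.5000: term = 7.022615
  t = 3.0000: term = 930.821815
Convexity = (1/P) * sum = 947.480980 / 96.599081 = 9.808385


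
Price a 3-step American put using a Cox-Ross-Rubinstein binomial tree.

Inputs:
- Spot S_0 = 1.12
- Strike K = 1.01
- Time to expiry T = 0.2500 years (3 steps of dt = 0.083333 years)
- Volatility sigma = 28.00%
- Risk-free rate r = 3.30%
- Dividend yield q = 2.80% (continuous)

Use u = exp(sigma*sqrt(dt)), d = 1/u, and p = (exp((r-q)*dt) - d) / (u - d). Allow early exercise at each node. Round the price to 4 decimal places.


Answer: Price = V(0,0) = 0.0180

Derivation:
dt = T/N = 0.083333
u = exp(sigma*sqrt(dt)) = 1.084186; d = 1/u = 0.922351
p = (exp((r-q)*dt) - d) / (u - d) = 0.482379
Discount per step: exp(-r*dt) = 0.997254
Stock lattice S(k, i) with i counting down-moves:
  k=0: S(0,0) = 1.1200
  k=1: S(1,0) = 1.2143; S(1,1) = 1.0330
  k=2: S(2,0) = 1.3165; S(2,1) = 1.1200; S(2,2) = 0.9528
  k=3: S(3,0) = 1.4273; S(3,1) = 1.2143; S(3,2) = 1.0330; S(3,3) = 0.8788
Terminal payoffs V(N, i) = max(K - S_T, 0):
  V(3,0) = 0.000000; V(3,1) = 0.000000; V(3,2) = 0.000000; V(3,3) = 0.131165
Backward induction: V(k, i) = exp(-r*dt) * [p * V(k+1, i) + (1-p) * V(k+1, i+1)]; then take max(V_cont, immediate exercise) for American.
  V(2,0) = exp(-r*dt) * [p*0.000000 + (1-p)*0.000000] = 0.000000; exercise = 0.000000; V(2,0) = max -> 0.000000
  V(2,1) = exp(-r*dt) * [p*0.000000 + (1-p)*0.000000] = 0.000000; exercise = 0.000000; V(2,1) = max -> 0.000000
  V(2,2) = exp(-r*dt) * [p*0.000000 + (1-p)*0.131165] = 0.067707; exercise = 0.057180; V(2,2) = max -> 0.067707
  V(1,0) = exp(-r*dt) * [p*0.000000 + (1-p)*0.000000] = 0.000000; exercise = 0.000000; V(1,0) = max -> 0.000000
  V(1,1) = exp(-r*dt) * [p*0.000000 + (1-p)*0.067707] = 0.034951; exercise = 0.000000; V(1,1) = max -> 0.034951
  V(0,0) = exp(-r*dt) * [p*0.000000 + (1-p)*0.034951] = 0.018041; exercise = 0.000000; V(0,0) = max -> 0.018041


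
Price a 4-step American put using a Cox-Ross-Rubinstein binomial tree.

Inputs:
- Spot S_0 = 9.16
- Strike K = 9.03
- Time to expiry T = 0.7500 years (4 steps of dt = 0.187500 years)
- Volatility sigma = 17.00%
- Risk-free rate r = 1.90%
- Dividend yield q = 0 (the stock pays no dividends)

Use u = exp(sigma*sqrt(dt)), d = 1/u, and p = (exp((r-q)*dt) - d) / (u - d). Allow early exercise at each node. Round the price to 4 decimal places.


Answer: Price = V(0,0) = 0.4078

Derivation:
dt = T/N = 0.187500
u = exp(sigma*sqrt(dt)) = 1.076389; d = 1/u = 0.929032
p = (exp((r-q)*dt) - d) / (u - d) = 0.505824
Discount per step: exp(-r*dt) = 0.996444
Stock lattice S(k, i) with i counting down-moves:
  k=0: S(0,0) = 9.1600
  k=1: S(1,0) = 9.8597; S(1,1) = 8.5099
  k=2: S(2,0) = 10.6129; S(2,1) = 9.1600; S(2,2) = 7.9060
  k=3: S(3,0) = 11.4236; S(3,1) = 9.8597; S(3,2) = 8.5099; S(3,3) = 7.3449
  k=4: S(4,0) = 12.2963; S(4,1) = 10.6129; S(4,2) = 9.1600; S(4,3) = 7.9060; S(4,4) = 6.8237
Terminal payoffs V(N, i) = max(K - S_T, 0):
  V(4,0) = 0.000000; V(4,1) = 0.000000; V(4,2) = 0.000000; V(4,3) = 1.124001; V(4,4) = 2.206329
Backward induction: V(k, i) = exp(-r*dt) * [p * V(k+1, i) + (1-p) * V(k+1, i+1)]; then take max(V_cont, immediate exercise) for American.
  V(3,0) = exp(-r*dt) * [p*0.000000 + (1-p)*0.000000] = 0.000000; exercise = 0.000000; V(3,0) = max -> 0.000000
  V(3,1) = exp(-r*dt) * [p*0.000000 + (1-p)*0.000000] = 0.000000; exercise = 0.000000; V(3,1) = max -> 0.000000
  V(3,2) = exp(-r*dt) * [p*0.000000 + (1-p)*1.124001] = 0.553479; exercise = 0.520067; V(3,2) = max -> 0.553479
  V(3,3) = exp(-r*dt) * [p*1.124001 + (1-p)*2.206329] = 1.652962; exercise = 1.685074; V(3,3) = max -> 1.685074
  V(2,0) = exp(-r*dt) * [p*0.000000 + (1-p)*0.000000] = 0.000000; exercise = 0.000000; V(2,0) = max -> 0.000000
  V(2,1) = exp(-r*dt) * [p*0.000000 + (1-p)*0.553479] = 0.272543; exercise = 0.000000; V(2,1) = max -> 0.272543
  V(2,2) = exp(-r*dt) * [p*0.553479 + (1-p)*1.685074] = 1.108729; exercise = 1.124001; V(2,2) = max -> 1.124001
  V(1,0) = exp(-r*dt) * [p*0.000000 + (1-p)*0.272543] = 0.134205; exercise = 0.000000; V(1,0) = max -> 0.134205
  V(1,1) = exp(-r*dt) * [p*0.272543 + (1-p)*1.124001] = 0.690847; exercise = 0.520067; V(1,1) = max -> 0.690847
  V(0,0) = exp(-r*dt) * [p*0.134205 + (1-p)*0.690847] = 0.407829; exercise = 0.000000; V(0,0) = max -> 0.407829


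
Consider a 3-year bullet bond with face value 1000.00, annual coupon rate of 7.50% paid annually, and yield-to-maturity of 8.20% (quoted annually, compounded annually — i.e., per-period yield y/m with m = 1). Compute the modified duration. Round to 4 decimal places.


Answer: Modified duration = 2.5819

Derivation:
Coupon per period c = face * coupon_rate / m = 75.000000
Periods per year m = 1; per-period yield y/m = 0.082000
Number of cashflows N = 3
Cashflows (t years, CF_t, discount factor 1/(1+y/m)^(m*t), PV):
  t = 1.0000: CF_t = 75.000000, DF = 0.924214, PV = 69.316081
  t = 2.0000: CF_t = 75.000000, DF = 0.854172, PV = 64.062922
  t = 3.0000: CF_t = 1075.000000, DF = 0.789438, PV = 848.646222
Price P = sum_t PV_t = 982.025225
First compute Macaulay numerator sum_t t * PV_t:
  t * PV_t at t = 1.0000: 69.316081
  t * PV_t at t = 2.0000: 128.125843
  t * PV_t at t = 3.0000: 2545.938665
Macaulay duration D = 2743.380589 / 982.025225 = 2.793595
Modified duration = D / (1 + y/m) = 2.793595 / (1 + 0.082000) = 2.581881


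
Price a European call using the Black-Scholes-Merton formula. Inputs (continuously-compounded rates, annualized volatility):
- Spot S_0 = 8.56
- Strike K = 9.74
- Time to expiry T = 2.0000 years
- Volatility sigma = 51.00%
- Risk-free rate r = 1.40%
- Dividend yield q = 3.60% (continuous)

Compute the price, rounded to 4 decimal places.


d1 = (ln(S/K) + (r - q + 0.5*sigma^2) * T) / (sigma * sqrt(T)) = 0.12056735
d2 = d1 - sigma * sqrt(T) = -0.60068156
exp(-rT) = 0.97238837; exp(-qT) = 0.93053090
C = S_0 * exp(-qT) * N(d1) - K * exp(-rT) * N(d2)
N(d1) = 0.54798314; N(d2) = 0.27402605
C = 8.5600 * 0.93053090 * 0.54798314 - 9.7400 * 0.97238837 * 0.27402605 = 1.7696

Answer: Price = 1.7696


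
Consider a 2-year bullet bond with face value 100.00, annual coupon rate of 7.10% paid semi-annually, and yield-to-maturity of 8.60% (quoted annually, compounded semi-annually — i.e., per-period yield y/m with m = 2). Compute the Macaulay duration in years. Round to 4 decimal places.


Answer: Macaulay duration = 1.8979 years

Derivation:
Coupon per period c = face * coupon_rate / m = 3.550000
Periods per year m = 2; per-period yield y/m = 0.043000
Number of cashflows N = 4
Cashflows (t years, CF_t, discount factor 1/(1+y/m)^(m*t), PV):
  t = 0.5000: CF_t = 3.550000, DF = 0.958773, PV = 3.403643
  t = 1.0000: CF_t = 3.550000, DF = 0.919245, PV = 3.263321
  t = 1.5000: CF_t = 3.550000, DF = 0.881347, PV = 3.128783
  t = 2.0000: CF_t = 103.550000, DF = 0.845012, PV = 87.500970
Price P = sum_t PV_t = 97.296717
Macaulay numerator sum_t t * PV_t:
  t * PV_t at t = 0.5000: 1.701822
  t * PV_t at t = 1.0000: 3.263321
  t * PV_t at t = 1.5000: 4.693174
  t * PV_t at t = 2.0000: 175.001941
Macaulay duration D = (sum_t t * PV_t) / P = 184.660257 / 97.296717 = 1.897908


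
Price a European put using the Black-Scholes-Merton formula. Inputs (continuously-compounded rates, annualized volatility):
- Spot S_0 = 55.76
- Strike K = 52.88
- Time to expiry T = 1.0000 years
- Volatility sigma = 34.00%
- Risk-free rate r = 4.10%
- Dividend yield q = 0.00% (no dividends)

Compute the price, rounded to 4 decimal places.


Answer: Price = 4.9575

Derivation:
d1 = (ln(S/K) + (r - q + 0.5*sigma^2) * T) / (sigma * sqrt(T)) = 0.44656344
d2 = d1 - sigma * sqrt(T) = 0.10656344
exp(-rT) = 0.95982913; exp(-qT) = 1.00000000
P = K * exp(-rT) * N(-d2) - S_0 * exp(-qT) * N(-d1)
N(-d1) = 0.32759515; N(-d2) = 0.45756766
P = 52.8800 * 0.95982913 * 0.45756766 - 55.7600 * 1.00000000 * 0.32759515 = 4.9575


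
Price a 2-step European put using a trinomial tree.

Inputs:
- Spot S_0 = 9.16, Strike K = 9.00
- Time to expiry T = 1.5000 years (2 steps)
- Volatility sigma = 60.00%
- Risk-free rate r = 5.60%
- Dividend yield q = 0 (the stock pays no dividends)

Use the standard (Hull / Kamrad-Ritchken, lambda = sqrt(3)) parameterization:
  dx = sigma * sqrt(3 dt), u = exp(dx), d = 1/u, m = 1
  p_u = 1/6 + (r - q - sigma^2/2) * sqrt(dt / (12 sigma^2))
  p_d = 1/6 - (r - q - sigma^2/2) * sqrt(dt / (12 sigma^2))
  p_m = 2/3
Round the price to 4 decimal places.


dt = T/N = 0.750000; dx = sigma*sqrt(3*dt) = 0.900000
u = exp(dx) = 2.459603; d = 1/u = 0.406570
p_u = 0.115000, p_m = 0.666667, p_d = 0.218333
Discount per step: exp(-r*dt) = 0.958870
Stock lattice S(k, j) with j the centered position index:
  k=0: S(0,+0) = 9.1600
  k=1: S(1,-1) = 3.7242; S(1,+0) = 9.1600; S(1,+1) = 22.5300
  k=2: S(2,-2) = 1.5141; S(2,-1) = 3.7242; S(2,+0) = 9.1600; S(2,+1) = 22.5300; S(2,+2) = 55.4148
Terminal payoffs V(N, j) = max(K - S_T, 0):
  V(2,-2) = 7.485862; V(2,-1) = 5.275822; V(2,+0) = 0.000000; V(2,+1) = 0.000000; V(2,+2) = 0.000000
Backward induction: V(k, j) = exp(-r*dt) * [p_u * V(k+1, j+1) + p_m * V(k+1, j) + p_d * V(k+1, j-1)]
  V(1,-1) = exp(-r*dt) * [p_u*0.000000 + p_m*5.275822 + p_d*7.485862] = 4.939740
  V(1,+0) = exp(-r*dt) * [p_u*0.000000 + p_m*0.000000 + p_d*5.275822] = 1.104510
  V(1,+1) = exp(-r*dt) * [p_u*0.000000 + p_m*0.000000 + p_d*0.000000] = 0.000000
  V(0,+0) = exp(-r*dt) * [p_u*0.000000 + p_m*1.104510 + p_d*4.939740] = 1.740205

Answer: Price = V(0,0) = 1.7402


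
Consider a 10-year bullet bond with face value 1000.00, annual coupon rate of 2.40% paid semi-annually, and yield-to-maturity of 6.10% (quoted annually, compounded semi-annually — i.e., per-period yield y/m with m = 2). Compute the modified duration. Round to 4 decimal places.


Answer: Modified duration = 8.4579

Derivation:
Coupon per period c = face * coupon_rate / m = 12.000000
Periods per year m = 2; per-period yield y/m = 0.030500
Number of cashflows N = 20
Cashflows (t years, CF_t, discount factor 1/(1+y/m)^(m*t), PV):
  t = 0.5000: CF_t = 12.000000, DF = 0.970403, PV = 11.644833
  t = 1.0000: CF_t = 12.000000, DF = 0.941681, PV = 11.300177
  t = 1.5000: CF_t = 12.000000, DF = 0.913810, PV = 10.965723
  t = 2.0000: CF_t = 12.000000, DF = 0.886764, PV = 10.641167
  t = 2.5000: CF_t = 12.000000, DF = 0.860518, PV = 10.326217
  t = 3.0000: CF_t = 12.000000, DF = 0.835049, PV = 10.020589
  t = 3.5000: CF_t = 12.000000, DF = 0.810334, PV = 9.724007
  t = 4.0000: CF_t = 12.000000, DF = 0.786350, PV = 9.436203
  t = 4.5000: CF_t = 12.000000, DF = 0.763076, PV = 9.156917
  t = 5.0000: CF_t = 12.000000, DF = 0.740491, PV = 8.885897
  t = 5.5000: CF_t = 12.000000, DF = 0.718575, PV = 8.622899
  t = 6.0000: CF_t = 12.000000, DF = 0.697307, PV = 8.367684
  t = 6.5000: CF_t = 12.000000, DF = 0.676669, PV = 8.120024
  t = 7.0000: CF_t = 12.000000, DF = 0.656641, PV = 7.879693
  t = 7.5000: CF_t = 12.000000, DF = 0.637206, PV = 7.646476
  t = 8.0000: CF_t = 12.000000, DF = 0.618347, PV = 7.420161
  t = 8.5000: CF_t = 12.000000, DF = 0.600045, PV = 7.200544
  t = 9.0000: CF_t = 12.000000, DF = 0.582286, PV = 6.987428
  t = 9.5000: CF_t = 12.000000, DF = 0.565052, PV = 6.780619
  t = 10.0000: CF_t = 1012.000000, DF = 0.548328, PV = 554.907494
Price P = sum_t PV_t = 726.034752
First compute Macaulay numerator sum_t t * PV_t:
  t * PV_t at t = 0.5000: 5.822416
  t * PV_t at t = 1.0000: 11.300177
  t * PV_t at t = 1.5000: 16.448584
  t * PV_t at t = 2.0000: 21.282334
  t * PV_t at t = 2.5000: 25.815544
  t * PV_t at t = 3.0000: 30.061768
  t * PV_t at t = 3.5000: 34.034025
  t * PV_t at t = 4.0000: 37.744812
  t * PV_t at t = 4.5000: 41.206127
  t * PV_t at t = 5.0000: 44.429486
  t * PV_t at t = 5.5000: 47.425943
  t * PV_t at t = 6.0000: 50.206107
  t * PV_t at t = 6.5000: 52.780154
  t * PV_t at t = 7.0000: 55.157851
  t * PV_t at t = 7.5000: 57.348567
  t * PV_t at t = 8.0000: 59.361285
  t * PV_t at t = 8.5000: 61.204624
  t * PV_t at t = 9.0000: 62.886848
  t * PV_t at t = 9.5000: 64.415877
  t * PV_t at t = 10.0000: 5549.074943
Macaulay duration D = 6328.007473 / 726.034752 = 8.715847
Modified duration = D / (1 + y/m) = 8.715847 / (1 + 0.030500) = 8.457881


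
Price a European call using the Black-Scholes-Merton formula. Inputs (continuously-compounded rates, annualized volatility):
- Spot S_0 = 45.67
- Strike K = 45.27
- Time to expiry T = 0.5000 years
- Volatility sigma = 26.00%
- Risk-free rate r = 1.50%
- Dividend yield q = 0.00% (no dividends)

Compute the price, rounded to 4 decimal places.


d1 = (ln(S/K) + (r - q + 0.5*sigma^2) * T) / (sigma * sqrt(T)) = 0.18056823
d2 = d1 - sigma * sqrt(T) = -0.00327953
exp(-rT) = 0.99252805; exp(-qT) = 1.00000000
C = S_0 * exp(-qT) * N(d1) - K * exp(-rT) * N(d2)
N(d1) = 0.57164675; N(d2) = 0.49869166
C = 45.6700 * 1.00000000 * 0.57164675 - 45.2700 * 0.99252805 * 0.49869166 = 3.7000

Answer: Price = 3.7000


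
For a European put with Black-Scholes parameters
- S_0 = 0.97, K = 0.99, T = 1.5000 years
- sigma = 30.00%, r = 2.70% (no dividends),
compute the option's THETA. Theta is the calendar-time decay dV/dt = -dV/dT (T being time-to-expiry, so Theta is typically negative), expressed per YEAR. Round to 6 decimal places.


Answer: Theta = -0.031914

Derivation:
d1 = 0.2383928561; d2 = -0.1290306053
phi(d1) = 0.3877656525; exp(-qT) = 1.0000000000; exp(-rT) = 0.9603091645
Theta = -S*exp(-qT)*phi(d1)*sigma/(2*sqrt(T)) + r*K*exp(-rT)*N(-d2) - q*S*exp(-qT)*N(-d1)
N(-d1) = 0.4057882039; N(-d2) = 0.5513332841; sqrt(T) = 1.2247448714
Term 1 = -0.9700 * 1.0000000000 * 0.3877656525 * 0.3000 / (2 * 1.2247448714) = -0.0460666574
Term 2 = 0.0270 * 0.9900 * 0.9603091645 * 0.5513332841 = 0.0141522093
Term 3 = 0 (no dividend yield, q = 0)
Theta = -0.0460666574 + (0.0141522093) + (0.0000000000) = -0.031914


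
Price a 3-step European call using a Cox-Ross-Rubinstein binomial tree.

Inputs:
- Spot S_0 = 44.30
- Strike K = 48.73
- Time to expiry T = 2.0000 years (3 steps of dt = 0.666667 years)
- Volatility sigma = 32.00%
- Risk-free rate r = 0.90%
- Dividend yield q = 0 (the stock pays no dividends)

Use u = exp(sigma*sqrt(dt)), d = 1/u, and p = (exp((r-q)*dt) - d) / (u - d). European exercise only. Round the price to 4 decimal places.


Answer: Price = V(0,0) = 7.0791

Derivation:
dt = T/N = 0.666667
u = exp(sigma*sqrt(dt)) = 1.298590; d = 1/u = 0.770066
p = (exp((r-q)*dt) - d) / (u - d) = 0.446436
Discount per step: exp(-r*dt) = 0.994018
Stock lattice S(k, i) with i counting down-moves:
  k=0: S(0,0) = 44.3000
  k=1: S(1,0) = 57.5275; S(1,1) = 34.1139
  k=2: S(2,0) = 74.7047; S(2,1) = 44.3000; S(2,2) = 26.2700
  k=3: S(3,0) = 97.0107; S(3,1) = 57.5275; S(3,2) = 34.1139; S(3,3) = 20.2296
Terminal payoffs V(N, i) = max(S_T - K, 0):
  V(3,0) = 48.280711; V(3,1) = 8.797528; V(3,2) = 0.000000; V(3,3) = 0.000000
Backward induction: V(k, i) = exp(-r*dt) * [p * V(k+1, i) + (1-p) * V(k+1, i+1)].
  V(2,0) = exp(-r*dt) * [p*48.280711 + (1-p)*8.797528] = 26.266166
  V(2,1) = exp(-r*dt) * [p*8.797528 + (1-p)*0.000000] = 3.904037
  V(2,2) = exp(-r*dt) * [p*0.000000 + (1-p)*0.000000] = 0.000000
  V(1,0) = exp(-r*dt) * [p*26.266166 + (1-p)*3.904037] = 13.804219
  V(1,1) = exp(-r*dt) * [p*3.904037 + (1-p)*0.000000] = 1.732476
  V(0,0) = exp(-r*dt) * [p*13.804219 + (1-p)*1.732476] = 7.079132


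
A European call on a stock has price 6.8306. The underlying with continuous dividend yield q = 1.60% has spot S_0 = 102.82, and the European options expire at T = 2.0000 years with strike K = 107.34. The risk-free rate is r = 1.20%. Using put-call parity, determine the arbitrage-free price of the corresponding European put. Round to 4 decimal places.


Answer: Put price = 12.0433

Derivation:
Put-call parity: C - P = S_0 * exp(-qT) - K * exp(-rT).
S_0 * exp(-qT) = 102.8200 * 0.96850658 = 99.58184677
K * exp(-rT) = 107.3400 * 0.97628571 = 104.79450809
P = C - S*exp(-qT) + K*exp(-rT)
P = 6.8306 - 99.58184677 + 104.79450809 = 12.0433


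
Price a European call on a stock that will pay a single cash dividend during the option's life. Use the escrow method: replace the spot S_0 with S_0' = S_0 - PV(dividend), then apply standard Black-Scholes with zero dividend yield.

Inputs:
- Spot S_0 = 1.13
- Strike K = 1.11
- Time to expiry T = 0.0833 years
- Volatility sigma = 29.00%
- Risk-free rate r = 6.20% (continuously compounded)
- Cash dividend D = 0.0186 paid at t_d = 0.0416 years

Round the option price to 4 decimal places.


Answer: Price = 0.0407

Derivation:
PV(D) = D * exp(-r * t_d) = 0.0186 * 0.99742412 = 0.01855209
S_0' = S_0 - PV(D) = 1.1300 - 0.01855209 = 1.11144791
d1 = (ln(S_0'/K) + (r + sigma^2/2)*T) / (sigma*sqrt(T)) = 0.11912848
d2 = d1 - sigma*sqrt(T) = 0.03542943
exp(-rT) = 0.99484871
N(d1) = 0.54741321; N(d2) = 0.51413134
C = S_0' * N(d1) - K * exp(-rT) * N(d2) = 1.11144791 * 0.54741321 - 1.1100 * 0.99484871 * 0.51413134 = 0.0407


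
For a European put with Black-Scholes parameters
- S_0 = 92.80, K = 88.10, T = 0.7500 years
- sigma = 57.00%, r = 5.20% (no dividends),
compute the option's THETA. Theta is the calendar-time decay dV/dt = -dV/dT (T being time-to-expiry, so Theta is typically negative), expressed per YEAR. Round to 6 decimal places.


Answer: Theta = -8.789511

Derivation:
d1 = 0.4311117140; d2 = -0.0625227661
phi(d1) = 0.3635395487; exp(-qT) = 1.0000000000; exp(-rT) = 0.9617507091
Theta = -S*exp(-qT)*phi(d1)*sigma/(2*sqrt(T)) + r*K*exp(-rT)*N(-d2) - q*S*exp(-qT)*N(-d1)
N(-d1) = 0.3331935718; N(-d2) = 0.5249267337; sqrt(T) = 0.8660254038
Term 1 = -92.8000 * 1.0000000000 * 0.3635395487 * 0.5700 / (2 * 0.8660254038) = -11.1023232596
Term 2 = 0.0520 * 88.1000 * 0.9617507091 * 0.5249267337 = 2.3128126737
Term 3 = 0 (no dividend yield, q = 0)
Theta = -11.1023232596 + (2.3128126737) + (0.0000000000) = -8.789511


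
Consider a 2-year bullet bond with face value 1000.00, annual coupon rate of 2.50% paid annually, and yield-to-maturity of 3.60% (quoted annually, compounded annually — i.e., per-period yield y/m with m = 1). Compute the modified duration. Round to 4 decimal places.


Coupon per period c = face * coupon_rate / m = 25.000000
Periods per year m = 1; per-period yield y/m = 0.036000
Number of cashflows N = 2
Cashflows (t years, CF_t, discount factor 1/(1+y/m)^(m*t), PV):
  t = 1.0000: CF_t = 25.000000, DF = 0.965251, PV = 24.131274
  t = 2.0000: CF_t = 1025.000000, DF = 0.931709, PV = 955.002162
Price P = sum_t PV_t = 979.133436
First compute Macaulay numerator sum_t t * PV_t:
  t * PV_t at t = 1.0000: 24.131274
  t * PV_t at t = 2.0000: 1910.004323
Macaulay duration D = 1934.135597 / 979.133436 = 1.975354
Modified duration = D / (1 + y/m) = 1.975354 / (1 + 0.036000) = 1.906713

Answer: Modified duration = 1.9067


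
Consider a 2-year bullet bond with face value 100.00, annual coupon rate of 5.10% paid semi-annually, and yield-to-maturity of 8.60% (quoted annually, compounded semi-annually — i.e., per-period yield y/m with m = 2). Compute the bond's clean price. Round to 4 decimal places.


Coupon per period c = face * coupon_rate / m = 2.550000
Periods per year m = 2; per-period yield y/m = 0.043000
Number of cashflows N = 4
Cashflows (t years, CF_t, discount factor 1/(1+y/m)^(m*t), PV):
  t = 0.5000: CF_t = 2.550000, DF = 0.958773, PV = 2.444871
  t = 1.0000: CF_t = 2.550000, DF = 0.919245, PV = 2.344075
  t = 1.5000: CF_t = 2.550000, DF = 0.881347, PV = 2.247436
  t = 2.0000: CF_t = 102.550000, DF = 0.845012, PV = 86.655959
Price P = sum_t PV_t = 93.692340

Answer: Price = 93.6923


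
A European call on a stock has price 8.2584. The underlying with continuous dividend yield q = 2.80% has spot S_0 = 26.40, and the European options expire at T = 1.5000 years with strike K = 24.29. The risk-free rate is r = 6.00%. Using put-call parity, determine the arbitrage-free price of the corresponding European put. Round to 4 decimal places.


Answer: Put price = 5.1436

Derivation:
Put-call parity: C - P = S_0 * exp(-qT) - K * exp(-rT).
S_0 * exp(-qT) = 26.4000 * 0.95886978 = 25.31416221
K * exp(-rT) = 24.2900 * 0.91393119 = 22.19938849
P = C - S*exp(-qT) + K*exp(-rT)
P = 8.2584 - 25.31416221 + 22.19938849 = 5.1436
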